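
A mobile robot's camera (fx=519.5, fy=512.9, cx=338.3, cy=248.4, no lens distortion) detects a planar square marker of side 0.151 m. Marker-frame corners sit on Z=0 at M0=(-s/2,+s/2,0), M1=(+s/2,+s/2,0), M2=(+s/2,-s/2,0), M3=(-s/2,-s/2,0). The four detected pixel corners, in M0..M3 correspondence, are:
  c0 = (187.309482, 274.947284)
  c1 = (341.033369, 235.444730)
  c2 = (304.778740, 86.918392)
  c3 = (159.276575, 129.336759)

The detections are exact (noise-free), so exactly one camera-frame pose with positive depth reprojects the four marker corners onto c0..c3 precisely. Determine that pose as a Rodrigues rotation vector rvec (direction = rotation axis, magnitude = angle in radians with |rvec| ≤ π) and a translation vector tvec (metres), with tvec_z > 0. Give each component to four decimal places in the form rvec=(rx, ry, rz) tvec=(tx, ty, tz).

rvec=(-0.1437, 0.1280, -0.2427) tvec=(-0.0875, -0.0658, 0.4952)

Intrinsics K: fx=519.5, fy=512.9, cx=338.3, cy=248.4
Marker side s = 0.151 m; corners in marker frame (Z=0):
  M0 = (-0.0755, +0.0755, 0)
  M1 = (+0.0755, +0.0755, 0)
  M2 = (+0.0755, -0.0755, 0)
  M3 = (-0.0755, -0.0755, 0)
Detected image corners:
  c0 = (187.309482, 274.947284) px
  c1 = (341.033369, 235.444730) px
  c2 = (304.778740, 86.918392) px
  c3 = (159.276575, 129.336759) px
Planar DLT: solve 8×8 A·h = b for H (H[2,2]=1):
  H  [+935.70016 +133.83212 +246.47533]
  H  [-311.37113 +916.25897 +180.24260]
  H  [-0.21952 -0.31677 +1.00000]
B = K⁻¹H; ‖b₁‖=2.019533, ‖b₂‖=2.019533; λ = 2/(‖b₁‖+‖b₂‖) = 0.495164, sign → tz>0 ⇒ λ=+0.495164
r₁ = λ·B[:,0] = (+0.96265,-0.24796,-0.10870); r₂ = λ·B[:,1] = (+0.22970,+0.96054,-0.15685)
r₃ = r₁×r₂ = (+0.14330,+0.12602,+0.98162); SVD([r₁ r₂ r₃]) → R = UVᵀ:
  R  [+0.96265 +0.22970 +0.14330]
  R  [-0.24796 +0.96054 +0.12602]
  R  [-0.10870 -0.15685 +0.98162]
t = (-0.08752, -0.06580, +0.49516) m
tr R = 2.904813; θ = arccos((tr R − 1)/2) = 0.309761 rad = 17.748°
axis k = ((R−Rᵀ)₃₂, (R−Rᵀ)₁₃, (R−Rᵀ)₂₁) / (2 sinθ) = (-0.463987, +0.413349, -0.783492)
rvec = θ·k = (-0.143725, +0.128039, -0.242695)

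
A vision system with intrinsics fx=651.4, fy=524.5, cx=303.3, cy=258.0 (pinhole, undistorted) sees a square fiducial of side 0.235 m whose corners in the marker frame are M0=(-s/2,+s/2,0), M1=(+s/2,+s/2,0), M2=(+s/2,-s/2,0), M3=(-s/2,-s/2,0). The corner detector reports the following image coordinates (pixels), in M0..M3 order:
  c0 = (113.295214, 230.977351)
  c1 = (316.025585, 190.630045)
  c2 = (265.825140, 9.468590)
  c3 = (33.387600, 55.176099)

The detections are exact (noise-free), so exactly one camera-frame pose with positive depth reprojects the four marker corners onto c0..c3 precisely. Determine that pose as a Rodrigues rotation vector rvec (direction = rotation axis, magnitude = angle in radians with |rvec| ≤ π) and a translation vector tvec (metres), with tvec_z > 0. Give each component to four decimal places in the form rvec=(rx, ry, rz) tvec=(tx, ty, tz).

rvec=(0.4051, -0.0573, -0.2383) tvec=(-0.1253, -0.1708, 0.6870)

Intrinsics K: fx=651.4, fy=524.5, cx=303.3, cy=258.0
Marker side s = 0.235 m; corners in marker frame (Z=0):
  M0 = (-0.1175, +0.1175, 0)
  M1 = (+0.1175, +0.1175, 0)
  M2 = (+0.1175, -0.1175, 0)
  M3 = (-0.1175, -0.1175, 0)
Detected image corners:
  c0 = (113.295214, 230.977351) px
  c1 = (316.025585, 190.630045) px
  c2 = (265.825140, 9.468590) px
  c3 = (33.387600, 55.176099) px
Planar DLT: solve 8×8 A·h = b for H (H[2,2]=1):
  H  [+923.68331 +381.93489 +184.48704]
  H  [-180.93070 +829.72122 +127.59034]
  H  [+0.01144 +0.57757 +1.00000]
B = K⁻¹H; ‖b₁‖=1.455568, ‖b₂‖=1.455568; λ = 2/(‖b₁‖+‖b₂‖) = 0.687017, sign → tz>0 ⇒ λ=+0.687017
r₁ = λ·B[:,0] = (+0.97053,-0.24086,+0.00786); r₂ = λ·B[:,1] = (+0.21806,+0.89163,+0.39680)
r₃ = r₁×r₂ = (-0.10258,-0.38339,+0.91787); SVD([r₁ r₂ r₃]) → R = UVᵀ:
  R  [+0.97053 +0.21806 -0.10258]
  R  [-0.24086 +0.89163 -0.38339]
  R  [+0.00786 +0.39680 +0.91787]
t = (-0.12531, -0.17082, +0.68702) m
tr R = 2.780028; θ = arccos((tr R − 1)/2) = 0.473420 rad = 27.125°
axis k = ((R−Rᵀ)₃₂, (R−Rᵀ)₁₃, (R−Rᵀ)₂₁) / (2 sinθ) = (+0.855595, -0.121114, -0.503278)
rvec = θ·k = (+0.405056, -0.057338, -0.238262)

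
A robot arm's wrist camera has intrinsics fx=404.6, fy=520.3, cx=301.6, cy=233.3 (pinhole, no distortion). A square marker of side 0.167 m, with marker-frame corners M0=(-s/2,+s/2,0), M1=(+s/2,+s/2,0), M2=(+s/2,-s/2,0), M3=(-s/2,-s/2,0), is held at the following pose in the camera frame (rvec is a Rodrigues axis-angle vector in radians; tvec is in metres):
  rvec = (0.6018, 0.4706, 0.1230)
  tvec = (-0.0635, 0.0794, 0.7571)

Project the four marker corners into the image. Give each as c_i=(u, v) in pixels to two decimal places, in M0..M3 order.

c0=(236.06, 312.46) c1=(308.19, 346.79) c2=(306.76, 257.44) c3=(225.49, 226.54)

Intrinsics K: fx=404.6, fy=520.3, cx=301.6, cy=233.3
Marker side s = 0.167 m; corners in marker frame (Z=0):
  M0 = (-0.0835, +0.0835, 0)
  M1 = (+0.0835, +0.0835, 0)
  M2 = (+0.0835, -0.0835, 0)
  M3 = (-0.0835, -0.0835, 0)
rvec = (0.6018, 0.4706, 0.1230), |rvec| = θ = 0.77379 rad = 44.335°
Rodrigues: sinθ=0.69885, 1−cosθ=0.28474; R = I + sinθ·[k]× + (1−cosθ)·[k]×²:
    [+0.88749 +0.02359 +0.46022]
    [+0.24577 +0.82058 -0.51599]
    [-0.38982 +0.57104 +0.72246]
t = (-0.0635, 0.0794, 0.7571) m
M0: Pc = R·M0+t = (-0.13564, +0.12740, +0.83733); u = 404.6·(-0.13564)/0.83733 + 301.6 = 236.0607, v = 520.3·(+0.12740)/0.83733 + 233.3 = 312.4618
M1: Pc = R·M1+t = (+0.01258, +0.16844, +0.77223); u = 404.6·(+0.01258)/0.77223 + 301.6 = 308.1885, v = 520.3·(+0.16844)/0.77223 + 233.3 = 346.7883
M2: Pc = R·M2+t = (+0.00864, +0.03140, +0.67687); u = 404.6·(+0.00864)/0.67687 + 301.6 = 306.7620, v = 520.3·(+0.03140)/0.67687 + 233.3 = 257.4390
M3: Pc = R·M3+t = (-0.13958, -0.00964, +0.74197); u = 404.6·(-0.13958)/0.74197 + 301.6 = 225.4888, v = 520.3·(-0.00964)/0.74197 + 233.3 = 226.5401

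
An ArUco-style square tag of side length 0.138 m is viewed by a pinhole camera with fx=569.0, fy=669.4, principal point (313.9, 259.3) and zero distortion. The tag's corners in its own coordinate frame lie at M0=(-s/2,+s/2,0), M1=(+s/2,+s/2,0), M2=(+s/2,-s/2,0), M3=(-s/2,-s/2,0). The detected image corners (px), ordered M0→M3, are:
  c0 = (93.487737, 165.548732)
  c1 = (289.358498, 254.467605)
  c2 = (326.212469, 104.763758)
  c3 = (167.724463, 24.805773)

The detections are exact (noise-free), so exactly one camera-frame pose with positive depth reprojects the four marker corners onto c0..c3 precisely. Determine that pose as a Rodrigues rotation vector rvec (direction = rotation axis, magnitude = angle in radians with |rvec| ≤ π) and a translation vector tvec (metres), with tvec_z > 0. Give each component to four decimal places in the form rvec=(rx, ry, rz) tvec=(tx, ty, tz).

rvec=(-0.6132, -0.2714, 0.3040) tvec=(-0.0669, -0.0810, 0.4241)

Intrinsics K: fx=569.0, fy=669.4, cx=313.9, cy=259.3
Marker side s = 0.138 m; corners in marker frame (Z=0):
  M0 = (-0.0690, +0.0690, 0)
  M1 = (+0.0690, +0.0690, 0)
  M2 = (+0.0690, -0.0690, 0)
  M3 = (-0.0690, -0.0690, 0)
Detected image corners:
  c0 = (93.487737, 165.548732) px
  c1 = (289.358498, 254.467605) px
  c2 = (326.212469, 104.763758) px
  c3 = (167.724463, 24.805773) px
Planar DLT: solve 8×8 A·h = b for H (H[2,2]=1):
  H  [+1352.63042 -708.45802 +224.18550]
  H  [+660.05642 +859.21223 +131.41201]
  H  [+0.37371 -1.41174 +1.00000]
B = K⁻¹H; ‖b₁‖=2.358143, ‖b₂‖=2.358143; λ = 2/(‖b₁‖+‖b₂‖) = 0.424063, sign → tz>0 ⇒ λ=+0.424063
r₁ = λ·B[:,0] = (+0.92066,+0.35676,+0.15848); r₂ = λ·B[:,1] = (-0.19773,+0.77621,-0.59867)
r₃ = r₁×r₂ = (-0.33659,+0.51983,+0.78516); SVD([r₁ r₂ r₃]) → R = UVᵀ:
  R  [+0.92066 -0.19773 -0.33659]
  R  [+0.35676 +0.77621 +0.51983]
  R  [+0.15848 -0.59867 +0.78516]
t = (-0.06686, -0.08102, +0.42406) m
tr R = 2.482031; θ = arccos((tr R − 1)/2) = 0.736215 rad = 42.182°
axis k = ((R−Rᵀ)₃₂, (R−Rᵀ)₁₃, (R−Rᵀ)₂₁) / (2 sinθ) = (-0.832851, -0.368633, +0.412879)
rvec = θ·k = (-0.613158, -0.271393, +0.303968)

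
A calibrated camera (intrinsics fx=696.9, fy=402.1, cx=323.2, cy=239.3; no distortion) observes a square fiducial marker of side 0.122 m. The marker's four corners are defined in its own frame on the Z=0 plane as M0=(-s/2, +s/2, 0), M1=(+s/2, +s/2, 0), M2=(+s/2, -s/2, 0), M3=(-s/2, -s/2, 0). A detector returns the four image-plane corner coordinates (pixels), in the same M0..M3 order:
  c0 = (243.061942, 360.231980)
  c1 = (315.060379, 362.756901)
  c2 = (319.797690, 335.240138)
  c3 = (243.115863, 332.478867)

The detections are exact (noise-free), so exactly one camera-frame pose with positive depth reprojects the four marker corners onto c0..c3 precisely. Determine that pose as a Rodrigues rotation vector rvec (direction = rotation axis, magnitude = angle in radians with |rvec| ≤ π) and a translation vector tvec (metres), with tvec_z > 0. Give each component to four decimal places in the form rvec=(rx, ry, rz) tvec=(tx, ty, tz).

rvec=(0.6334, -0.0013, 0.0731) tvec=(-0.0704, 0.3095, 1.1435)

Intrinsics K: fx=696.9, fy=402.1, cx=323.2, cy=239.3
Marker side s = 0.122 m; corners in marker frame (Z=0):
  M0 = (-0.0610, +0.0610, 0)
  M1 = (+0.0610, +0.0610, 0)
  M2 = (+0.0610, -0.0610, 0)
  M3 = (-0.0610, -0.0610, 0)
Detected image corners:
  c0 = (243.061942, 360.231980) px
  c1 = (315.060379, 362.756901) px
  c2 = (319.797690, 335.240138) px
  c3 = (243.115863, 332.478867) px
Planar DLT: solve 8×8 A·h = b for H (H[2,2]=1):
  H  [+614.52739 +125.24883 +280.26801]
  H  [+28.81381 +406.28267 +348.11444]
  H  [+0.02065 +0.51705 +1.00000]
B = K⁻¹H; ‖b₁‖=0.874486, ‖b₂‖=0.874487; λ = 2/(‖b₁‖+‖b₂‖) = 1.143528, sign → tz>0 ⇒ λ=+1.143528
r₁ = λ·B[:,0] = (+0.99741,+0.06789,+0.02361); r₂ = λ·B[:,1] = (-0.06869,+0.80355,+0.59127)
r₃ = r₁×r₂ = (+0.02117,-0.59136,+0.80613); SVD([r₁ r₂ r₃]) → R = UVᵀ:
  R  [+0.99741 -0.06869 +0.02117]
  R  [+0.06789 +0.80355 -0.59136]
  R  [+0.02361 +0.59127 +0.80613]
t = (-0.07045, +0.30946, +1.14353) m
tr R = 2.607089; θ = arccos((tr R − 1)/2) = 0.637570 rad = 36.530°
axis k = ((R−Rᵀ)₃₂, (R−Rᵀ)₁₃, (R−Rᵀ)₂₁) / (2 sinθ) = (+0.993395, -0.002057, +0.114728)
rvec = θ·k = (+0.633359, -0.001311, +0.073147)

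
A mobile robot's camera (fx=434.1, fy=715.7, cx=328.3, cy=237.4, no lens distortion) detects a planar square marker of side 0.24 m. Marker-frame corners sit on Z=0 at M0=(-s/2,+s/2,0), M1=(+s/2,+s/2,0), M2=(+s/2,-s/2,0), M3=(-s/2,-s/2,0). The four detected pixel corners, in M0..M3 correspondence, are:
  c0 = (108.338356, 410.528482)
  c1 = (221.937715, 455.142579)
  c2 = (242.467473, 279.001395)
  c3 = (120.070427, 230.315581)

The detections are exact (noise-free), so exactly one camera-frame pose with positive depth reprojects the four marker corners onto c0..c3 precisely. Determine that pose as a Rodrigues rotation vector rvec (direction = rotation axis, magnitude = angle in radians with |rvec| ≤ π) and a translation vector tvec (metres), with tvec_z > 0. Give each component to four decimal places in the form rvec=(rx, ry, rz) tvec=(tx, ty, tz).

rvec=(0.2731, 0.0210, 0.2380) tvec=(-0.3087, 0.1323, 0.8629)

Intrinsics K: fx=434.1, fy=715.7, cx=328.3, cy=237.4
Marker side s = 0.24 m; corners in marker frame (Z=0):
  M0 = (-0.1200, +0.1200, 0)
  M1 = (+0.1200, +0.1200, 0)
  M2 = (+0.1200, -0.1200, 0)
  M3 = (-0.1200, -0.1200, 0)
Detected image corners:
  c0 = (108.338356, 410.528482) px
  c1 = (221.937715, 455.142579) px
  c2 = (242.467473, 279.001395) px
  c3 = (120.070427, 230.315581) px
Planar DLT: solve 8×8 A·h = b for H (H[2,2]=1):
  H  [+493.29309 -13.11733 +172.99593]
  H  [+198.66349 +849.80806 +347.12523]
  H  [+0.01340 +0.31249 +1.00000]
B = K⁻¹H; ‖b₁‖=1.158948, ‖b₂‖=1.158948; λ = 2/(‖b₁‖+‖b₂‖) = 0.862852, sign → tz>0 ⇒ λ=+0.862852
r₁ = λ·B[:,0] = (+0.97176,+0.23567,+0.01156); r₂ = λ·B[:,1] = (-0.22999,+0.93510,+0.26963)
r₃ = r₁×r₂ = (+0.05273,-0.26468,+0.96289); SVD([r₁ r₂ r₃]) → R = UVᵀ:
  R  [+0.97176 -0.22999 +0.05273]
  R  [+0.23567 +0.93510 -0.26468]
  R  [+0.01156 +0.26963 +0.96289]
t = (-0.30869, +0.13229, +0.86285) m
tr R = 2.869753; θ = arccos((tr R − 1)/2) = 0.362886 rad = 20.792°
axis k = ((R−Rᵀ)₃₂, (R−Rᵀ)₁₃, (R−Rᵀ)₂₁) / (2 sinθ) = (+0.752606, +0.057988, +0.655913)
rvec = θ·k = (+0.273110, +0.021043, +0.238022)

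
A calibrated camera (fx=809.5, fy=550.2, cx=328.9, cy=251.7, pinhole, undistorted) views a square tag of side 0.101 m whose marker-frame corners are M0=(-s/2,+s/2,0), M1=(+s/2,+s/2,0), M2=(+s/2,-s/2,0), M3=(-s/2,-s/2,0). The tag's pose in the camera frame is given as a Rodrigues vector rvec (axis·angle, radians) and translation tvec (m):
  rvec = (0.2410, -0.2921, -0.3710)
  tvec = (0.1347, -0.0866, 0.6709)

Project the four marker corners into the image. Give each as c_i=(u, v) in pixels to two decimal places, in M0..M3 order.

Intrinsics K: fx=809.5, fy=550.2, cx=328.9, cy=251.7
Marker side s = 0.101 m; corners in marker frame (Z=0):
  M0 = (-0.0505, +0.0505, 0)
  M1 = (+0.0505, +0.0505, 0)
  M2 = (+0.0505, -0.0505, 0)
  M3 = (-0.0505, -0.0505, 0)
rvec = (0.2410, -0.2921, -0.3710), |rvec| = θ = 0.53014 rad = 30.375°
Rodrigues: sinθ=0.50565, 1−cosθ=0.13726; R = I + sinθ·[k]× + (1−cosθ)·[k]×²:
    [+0.89110 +0.31948 -0.32228]
    [-0.38825 +0.90441 -0.17694]
    [+0.23494 +0.28280 +0.92996]
t = (0.1347, -0.0866, 0.6709) m
M0: Pc = R·M0+t = (+0.10583, -0.02132, +0.67332); u = 809.5·(+0.10583)/0.67332 + 328.9 = 456.1386, v = 550.2·(-0.02132)/0.67332 + 251.7 = 234.2777
M1: Pc = R·M1+t = (+0.19583, -0.06053, +0.69705); u = 809.5·(+0.19583)/0.69705 + 328.9 = 556.3287, v = 550.2·(-0.06053)/0.69705 + 251.7 = 203.9188
M2: Pc = R·M2+t = (+0.16357, -0.15188, +0.66848); u = 809.5·(+0.16357)/0.66848 + 328.9 = 526.9714, v = 550.2·(-0.15188)/0.66848 + 251.7 = 126.6948
M3: Pc = R·M3+t = (+0.07357, -0.11267, +0.64475); u = 809.5·(+0.07357)/0.64475 + 328.9 = 421.2625, v = 550.2·(-0.11267)/0.64475 + 251.7 = 155.5564

c0=(456.14, 234.28) c1=(556.33, 203.92) c2=(526.97, 126.69) c3=(421.26, 155.56)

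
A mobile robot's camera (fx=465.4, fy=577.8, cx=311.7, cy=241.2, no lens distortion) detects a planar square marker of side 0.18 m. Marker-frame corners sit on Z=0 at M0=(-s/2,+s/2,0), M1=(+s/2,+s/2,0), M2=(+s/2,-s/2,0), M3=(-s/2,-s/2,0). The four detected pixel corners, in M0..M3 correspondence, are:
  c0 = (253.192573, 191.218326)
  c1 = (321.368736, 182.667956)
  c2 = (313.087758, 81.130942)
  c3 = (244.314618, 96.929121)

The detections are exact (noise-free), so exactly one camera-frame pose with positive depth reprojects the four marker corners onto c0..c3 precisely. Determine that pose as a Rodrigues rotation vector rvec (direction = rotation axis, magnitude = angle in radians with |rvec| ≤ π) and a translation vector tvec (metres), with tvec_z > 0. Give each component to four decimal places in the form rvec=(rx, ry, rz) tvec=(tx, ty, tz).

rvec=(0.1270, 0.4383, -0.0789) tvec=(-0.0689, -0.1903, 1.0720)

Intrinsics K: fx=465.4, fy=577.8, cx=311.7, cy=241.2
Marker side s = 0.18 m; corners in marker frame (Z=0):
  M0 = (-0.0900, +0.0900, 0)
  M1 = (+0.0900, +0.0900, 0)
  M2 = (+0.0900, -0.0900, 0)
  M3 = (-0.0900, -0.0900, 0)
Detected image corners:
  c0 = (253.192573, 191.218326) px
  c1 = (321.368736, 182.667956) px
  c2 = (313.087758, 81.130942) px
  c3 = (244.314618, 96.929121) px
Planar DLT: solve 8×8 A·h = b for H (H[2,2]=1):
  H  [+267.48667 +75.57716 +281.79946]
  H  [-122.51316 +556.82034 +138.63885]
  H  [-0.39900 +0.09843 +1.00000]
B = K⁻¹H; ‖b₁‖=0.932840, ‖b₂‖=0.932840; λ = 2/(‖b₁‖+‖b₂‖) = 1.071995, sign → tz>0 ⇒ λ=+1.071995
r₁ = λ·B[:,0] = (+0.90259,-0.04875,-0.42773); r₂ = λ·B[:,1] = (+0.10342,+0.98903,+0.10551)
r₃ = r₁×r₂ = (+0.41789,-0.13947,+0.89773); SVD([r₁ r₂ r₃]) → R = UVᵀ:
  R  [+0.90259 +0.10342 +0.41789]
  R  [-0.04875 +0.98903 -0.13947]
  R  [-0.42773 +0.10551 +0.89773]
t = (-0.06887, -0.19028, +1.07200) m
tr R = 2.789348; θ = arccos((tr R − 1)/2) = 0.463096 rad = 26.533°
axis k = ((R−Rᵀ)₃₂, (R−Rᵀ)₁₃, (R−Rᵀ)₂₁) / (2 sinθ) = (+0.274201, +0.946471, -0.170312)
rvec = θ·k = (+0.126981, +0.438307, -0.078871)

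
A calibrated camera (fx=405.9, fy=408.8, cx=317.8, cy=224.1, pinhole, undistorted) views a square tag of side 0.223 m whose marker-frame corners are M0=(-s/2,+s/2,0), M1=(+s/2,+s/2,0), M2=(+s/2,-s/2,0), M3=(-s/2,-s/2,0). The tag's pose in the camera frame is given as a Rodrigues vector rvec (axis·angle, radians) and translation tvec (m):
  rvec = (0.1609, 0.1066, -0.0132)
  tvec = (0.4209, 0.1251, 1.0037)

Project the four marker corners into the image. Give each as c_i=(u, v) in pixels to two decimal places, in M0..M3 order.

c0=(440.53, 317.33) c1=(532.58, 319.12) c2=(538.39, 230.20) c3=(442.93, 230.47)

Intrinsics K: fx=405.9, fy=408.8, cx=317.8, cy=224.1
Marker side s = 0.223 m; corners in marker frame (Z=0):
  M0 = (-0.1115, +0.1115, 0)
  M1 = (+0.1115, +0.1115, 0)
  M2 = (+0.1115, -0.1115, 0)
  M3 = (-0.1115, -0.1115, 0)
rvec = (0.1609, 0.1066, -0.0132), |rvec| = θ = 0.19346 rad = 11.084°
Rodrigues: sinθ=0.19226, 1−cosθ=0.01866; R = I + sinθ·[k]× + (1−cosθ)·[k]×²:
    [+0.99425 +0.02167 +0.10488]
    [-0.00457 +0.98701 -0.16060]
    [-0.10699 +0.15920 +0.98143]
t = (0.4209, 0.1251, 1.0037) m
M0: Pc = R·M0+t = (+0.31246, +0.23566, +1.03338); u = 405.9·(+0.31246)/1.03338 + 317.8 = 440.5296, v = 408.8·(+0.23566)/1.03338 + 224.1 = 317.3263
M1: Pc = R·M1+t = (+0.53417, +0.23464, +1.00952); u = 405.9·(+0.53417)/1.00952 + 317.8 = 532.5767, v = 408.8·(+0.23464)/1.00952 + 224.1 = 319.1171
M2: Pc = R·M2+t = (+0.52934, +0.01454, +0.97402); u = 405.9·(+0.52934)/0.97402 + 317.8 = 538.3913, v = 408.8·(+0.01454)/0.97402 + 224.1 = 230.2021
M3: Pc = R·M3+t = (+0.30763, +0.01556, +0.99788); u = 405.9·(+0.30763)/0.99788 + 317.8 = 442.9305, v = 408.8·(+0.01556)/0.99788 + 224.1 = 230.4736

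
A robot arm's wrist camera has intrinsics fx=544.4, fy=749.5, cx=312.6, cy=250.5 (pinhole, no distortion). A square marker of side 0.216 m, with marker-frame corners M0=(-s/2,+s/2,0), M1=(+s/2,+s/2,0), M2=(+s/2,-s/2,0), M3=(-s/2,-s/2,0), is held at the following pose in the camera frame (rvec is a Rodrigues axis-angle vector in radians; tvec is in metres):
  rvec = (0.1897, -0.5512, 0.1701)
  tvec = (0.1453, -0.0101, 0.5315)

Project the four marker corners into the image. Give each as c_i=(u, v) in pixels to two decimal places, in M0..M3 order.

c0=(348.27, 377.48) c1=(504.88, 382.51) c2=(557.54, 116.30) c3=(404.37, 44.20)

Intrinsics K: fx=544.4, fy=749.5, cx=312.6, cy=250.5
Marker side s = 0.216 m; corners in marker frame (Z=0):
  M0 = (-0.1080, +0.1080, 0)
  M1 = (+0.1080, +0.1080, 0)
  M2 = (+0.1080, -0.1080, 0)
  M3 = (-0.1080, -0.1080, 0)
rvec = (0.1897, -0.5512, 0.1701), |rvec| = θ = 0.60724 rad = 34.792°
Rodrigues: sinθ=0.57060, 1−cosθ=0.17877; R = I + sinθ·[k]× + (1−cosθ)·[k]×²:
    [+0.83867 -0.21053 -0.50230]
    [+0.10914 +0.96853 -0.22371]
    [+0.53359 +0.13280 +0.83525]
t = (0.1453, -0.0101, 0.5315) m
M0: Pc = R·M0+t = (+0.03199, +0.08271, +0.48821); u = 544.4·(+0.03199)/0.48821 + 312.6 = 348.2670, v = 749.5·(+0.08271)/0.48821 + 250.5 = 377.4802
M1: Pc = R·M1+t = (+0.21314, +0.10629, +0.60347); u = 544.4·(+0.21314)/0.60347 + 312.6 = 504.8764, v = 749.5·(+0.10629)/0.60347 + 250.5 = 382.5082
M2: Pc = R·M2+t = (+0.25861, -0.10291, +0.57479); u = 544.4·(+0.25861)/0.57479 + 312.6 = 557.5427, v = 749.5·(-0.10291)/0.57479 + 250.5 = 116.3047
M3: Pc = R·M3+t = (+0.07746, -0.12649, +0.45953); u = 544.4·(+0.07746)/0.45953 + 312.6 = 404.3669, v = 749.5·(-0.12649)/0.45953 + 250.5 = 44.1961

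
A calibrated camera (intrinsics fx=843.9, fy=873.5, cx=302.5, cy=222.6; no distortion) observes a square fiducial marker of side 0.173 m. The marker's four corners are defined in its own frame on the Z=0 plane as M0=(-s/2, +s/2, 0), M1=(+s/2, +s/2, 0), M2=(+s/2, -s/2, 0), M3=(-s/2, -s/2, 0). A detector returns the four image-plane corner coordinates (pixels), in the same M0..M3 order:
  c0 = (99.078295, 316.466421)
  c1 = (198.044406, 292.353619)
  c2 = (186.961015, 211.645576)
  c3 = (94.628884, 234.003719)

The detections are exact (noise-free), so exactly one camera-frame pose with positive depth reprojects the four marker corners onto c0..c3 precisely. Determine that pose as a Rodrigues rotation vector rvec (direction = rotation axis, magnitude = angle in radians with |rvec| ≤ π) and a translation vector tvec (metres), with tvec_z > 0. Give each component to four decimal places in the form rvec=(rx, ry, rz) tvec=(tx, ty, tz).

Intrinsics K: fx=843.9, fy=873.5, cx=302.5, cy=222.6
Marker side s = 0.173 m; corners in marker frame (Z=0):
  M0 = (-0.0865, +0.0865, 0)
  M1 = (+0.0865, +0.0865, 0)
  M2 = (+0.0865, -0.0865, 0)
  M3 = (-0.0865, -0.0865, 0)
Detected image corners:
  c0 = (99.078295, 316.466421) px
  c1 = (198.044406, 292.353619) px
  c2 = (186.961015, 211.645576) px
  c3 = (94.628884, 234.003719) px
Planar DLT: solve 8×8 A·h = b for H (H[2,2]=1):
  H  [+553.65260 -13.21043 +144.58421]
  H  [-131.52045 +365.68841 +262.18990]
  H  [+0.00991 -0.40171 +1.00000]
B = K⁻¹H; ‖b₁‖=0.670304, ‖b₂‖=0.670304; λ = 2/(‖b₁‖+‖b₂‖) = 1.491860, sign → tz>0 ⇒ λ=+1.491860
r₁ = λ·B[:,0] = (+0.97346,-0.22839,+0.01478); r₂ = λ·B[:,1] = (+0.19147,+0.77729,-0.59930)
r₃ = r₁×r₂ = (+0.12538,+0.58623,+0.80039); SVD([r₁ r₂ r₃]) → R = UVᵀ:
  R  [+0.97346 +0.19147 +0.12538]
  R  [-0.22839 +0.77729 +0.58623]
  R  [+0.01478 -0.59930 +0.80039]
t = (-0.27917, +0.06762, +1.49186) m
tr R = 2.551131; θ = arccos((tr R − 1)/2) = 0.683186 rad = 39.144°
axis k = ((R−Rᵀ)₃₂, (R−Rᵀ)₁₃, (R−Rᵀ)₂₁) / (2 sinθ) = (-0.939006, +0.087602, -0.332555)
rvec = θ·k = (-0.641516, +0.059849, -0.227197)

rvec=(-0.6415, 0.0598, -0.2272) tvec=(-0.2792, 0.0676, 1.4919)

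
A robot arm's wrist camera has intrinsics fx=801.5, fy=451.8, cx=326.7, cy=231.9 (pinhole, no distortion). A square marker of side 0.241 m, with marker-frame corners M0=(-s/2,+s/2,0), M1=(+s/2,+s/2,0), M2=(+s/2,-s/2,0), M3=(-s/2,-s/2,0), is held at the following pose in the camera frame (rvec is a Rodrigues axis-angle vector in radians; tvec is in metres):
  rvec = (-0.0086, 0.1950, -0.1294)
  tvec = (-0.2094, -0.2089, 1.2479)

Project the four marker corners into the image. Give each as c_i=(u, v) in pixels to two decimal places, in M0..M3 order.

Intrinsics K: fx=801.5, fy=451.8, cx=326.7, cy=231.9
Marker side s = 0.241 m; corners in marker frame (Z=0):
  M0 = (-0.1205, +0.1205, 0)
  M1 = (+0.1205, +0.1205, 0)
  M2 = (+0.1205, -0.1205, 0)
  M3 = (-0.1205, -0.1205, 0)
rvec = (-0.0086, 0.1950, -0.1294), |rvec| = θ = 0.23419 rad = 13.418°
Rodrigues: sinθ=0.23205, 1−cosθ=0.02730; R = I + sinθ·[k]× + (1−cosθ)·[k]×²:
    [+0.97274 +0.12739 +0.19378]
    [-0.12906 +0.99163 -0.00404]
    [-0.19267 -0.02108 +0.98104]
t = (-0.2094, -0.2089, 1.2479) m
M0: Pc = R·M0+t = (-0.31127, -0.07386, +1.26858); u = 801.5·(-0.31127)/1.26858 + 326.7 = 130.0393, v = 451.8·(-0.07386)/1.26858 + 231.9 = 205.5958
M1: Pc = R·M1+t = (-0.07683, -0.10496, +1.22214); u = 801.5·(-0.07683)/1.22214 + 326.7 = 276.3106, v = 451.8·(-0.10496)/1.22214 + 231.9 = 193.0986
M2: Pc = R·M2+t = (-0.10753, -0.34394, +1.22722); u = 801.5·(-0.10753)/1.22722 + 326.7 = 256.4690, v = 451.8·(-0.34394)/1.22722 + 231.9 = 105.2783
M3: Pc = R·M3+t = (-0.34197, -0.31284, +1.27366); u = 801.5·(-0.34197)/1.27366 + 326.7 = 111.5046, v = 451.8·(-0.31284)/1.27366 + 231.9 = 120.9273

c0=(130.04, 205.60) c1=(276.31, 193.10) c2=(256.47, 105.28) c3=(111.50, 120.93)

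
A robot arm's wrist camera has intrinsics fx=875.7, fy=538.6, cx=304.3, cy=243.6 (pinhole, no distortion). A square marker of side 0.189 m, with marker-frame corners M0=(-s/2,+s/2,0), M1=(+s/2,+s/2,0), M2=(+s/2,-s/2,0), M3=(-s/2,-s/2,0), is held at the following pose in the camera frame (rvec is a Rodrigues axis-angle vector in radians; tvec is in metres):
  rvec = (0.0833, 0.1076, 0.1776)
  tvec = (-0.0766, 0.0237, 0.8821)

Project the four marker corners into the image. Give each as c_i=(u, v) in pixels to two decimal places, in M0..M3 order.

c0=(124.05, 303.03) c1=(303.95, 325.15) c2=(336.83, 211.23) c3=(152.68, 191.10)

Intrinsics K: fx=875.7, fy=538.6, cx=304.3, cy=243.6
Marker side s = 0.189 m; corners in marker frame (Z=0):
  M0 = (-0.0945, +0.0945, 0)
  M1 = (+0.0945, +0.0945, 0)
  M2 = (+0.0945, -0.0945, 0)
  M3 = (-0.0945, -0.0945, 0)
rvec = (0.0833, 0.1076, 0.1776), |rvec| = θ = 0.22374 rad = 12.819°
Rodrigues: sinθ=0.22188, 1−cosθ=0.02492; R = I + sinθ·[k]× + (1−cosθ)·[k]×²:
    [+0.97853 -0.17166 +0.11407]
    [+0.18058 +0.98084 -0.07309]
    [-0.09934 +0.09212 +0.99078]
t = (-0.0766, 0.0237, 0.8821) m
M0: Pc = R·M0+t = (-0.18529, +0.09932, +0.90019); u = 875.7·(-0.18529)/0.90019 + 304.3 = 124.0487, v = 538.6·(+0.09932)/0.90019 + 243.6 = 303.0272
M1: Pc = R·M1+t = (-0.00035, +0.13345, +0.88142); u = 875.7·(-0.00035)/0.88142 + 304.3 = 303.9516, v = 538.6·(+0.13345)/0.88142 + 243.6 = 325.1489
M2: Pc = R·M2+t = (+0.03209, -0.05192, +0.86401); u = 875.7·(+0.03209)/0.86401 + 304.3 = 336.8272, v = 538.6·(-0.05192)/0.86401 + 243.6 = 211.2318
M3: Pc = R·M3+t = (-0.15285, -0.08605, +0.88278); u = 875.7·(-0.15285)/0.88278 + 304.3 = 152.6769, v = 538.6·(-0.08605)/0.88278 + 243.6 = 191.0966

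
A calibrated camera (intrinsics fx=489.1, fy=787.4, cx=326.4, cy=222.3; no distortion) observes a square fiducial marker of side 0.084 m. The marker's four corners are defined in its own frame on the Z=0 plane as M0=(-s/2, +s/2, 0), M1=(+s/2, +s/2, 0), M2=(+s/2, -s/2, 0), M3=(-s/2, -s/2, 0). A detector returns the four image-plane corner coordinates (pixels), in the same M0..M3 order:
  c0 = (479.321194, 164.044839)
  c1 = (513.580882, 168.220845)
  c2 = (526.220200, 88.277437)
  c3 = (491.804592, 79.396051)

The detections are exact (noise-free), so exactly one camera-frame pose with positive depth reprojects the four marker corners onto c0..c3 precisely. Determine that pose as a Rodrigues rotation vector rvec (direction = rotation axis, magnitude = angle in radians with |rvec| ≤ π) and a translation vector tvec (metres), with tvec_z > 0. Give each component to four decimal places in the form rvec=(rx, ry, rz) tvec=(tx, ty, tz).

rvec=(0.2754, -0.5440, 0.0918) tvec=(0.2872, -0.0976, 0.7948)

Intrinsics K: fx=489.1, fy=787.4, cx=326.4, cy=222.3
Marker side s = 0.084 m; corners in marker frame (Z=0):
  M0 = (-0.0420, +0.0420, 0)
  M1 = (+0.0420, +0.0420, 0)
  M2 = (+0.0420, -0.0420, 0)
  M3 = (-0.0420, -0.0420, 0)
Detected image corners:
  c0 = (479.321194, 164.044839) px
  c1 = (513.580882, 168.220845) px
  c2 = (526.220200, 88.277437) px
  c3 = (491.804592, 79.396051) px
Planar DLT: solve 8×8 A·h = b for H (H[2,2]=1):
  H  [+739.21821 -1.50527 +503.12800]
  H  [+159.52928 +1015.75171 +125.58389]
  H  [+0.65731 +0.29451 +1.00000]
B = K⁻¹H; ‖b₁‖=1.258212, ‖b₂‖=1.258212; λ = 2/(‖b₁‖+‖b₂‖) = 0.794779, sign → tz>0 ⇒ λ=+0.794779
r₁ = λ·B[:,0] = (+0.85259,+0.01354,+0.52241); r₂ = λ·B[:,1] = (-0.15865,+0.95919,+0.23407)
r₃ = r₁×r₂ = (-0.49792,-0.28245,+0.81994); SVD([r₁ r₂ r₃]) → R = UVᵀ:
  R  [+0.85259 -0.15865 -0.49792]
  R  [+0.01354 +0.95919 -0.28245]
  R  [+0.52241 +0.23407 +0.81994]
t = (+0.28718, -0.09762, +0.79478) m
tr R = 2.631709; θ = arccos((tr R − 1)/2) = 0.616591 rad = 35.328°
axis k = ((R−Rᵀ)₃₂, (R−Rᵀ)₁₃, (R−Rᵀ)₂₁) / (2 sinθ) = (+0.446618, -0.882250, +0.148886)
rvec = θ·k = (+0.275381, -0.543987, +0.091802)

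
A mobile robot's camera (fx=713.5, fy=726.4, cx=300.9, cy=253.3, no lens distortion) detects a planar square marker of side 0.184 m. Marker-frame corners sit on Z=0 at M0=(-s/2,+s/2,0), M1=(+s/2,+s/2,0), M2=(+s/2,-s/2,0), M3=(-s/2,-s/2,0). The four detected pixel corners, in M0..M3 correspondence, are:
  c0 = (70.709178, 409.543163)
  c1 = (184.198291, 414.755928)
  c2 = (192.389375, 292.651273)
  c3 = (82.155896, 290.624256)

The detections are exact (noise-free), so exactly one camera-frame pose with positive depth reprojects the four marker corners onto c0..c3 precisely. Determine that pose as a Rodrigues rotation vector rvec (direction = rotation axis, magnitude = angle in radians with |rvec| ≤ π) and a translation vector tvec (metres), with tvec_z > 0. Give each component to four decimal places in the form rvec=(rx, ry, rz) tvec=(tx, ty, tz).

rvec=(-0.1941, 0.1540, 0.0242) tvec=(-0.2648, 0.1501, 1.1168)

Intrinsics K: fx=713.5, fy=726.4, cx=300.9, cy=253.3
Marker side s = 0.184 m; corners in marker frame (Z=0):
  M0 = (-0.0920, +0.0920, 0)
  M1 = (+0.0920, +0.0920, 0)
  M2 = (+0.0920, -0.0920, 0)
  M3 = (-0.0920, -0.0920, 0)
Detected image corners:
  c0 = (70.709178, 409.543163) px
  c1 = (184.198291, 414.755928) px
  c2 = (192.389375, 292.651273) px
  c3 = (82.155896, 290.624256) px
Planar DLT: solve 8×8 A·h = b for H (H[2,2]=1):
  H  [+589.46390 -76.02269 +131.72718]
  H  [-29.21820 +594.90453 +350.92631]
  H  [-0.13855 -0.17034 +1.00000]
B = K⁻¹H; ‖b₁‖=0.895411, ‖b₂‖=0.895411; λ = 2/(‖b₁‖+‖b₂‖) = 1.116806, sign → tz>0 ⇒ λ=+1.116806
r₁ = λ·B[:,0] = (+0.98791,+0.00904,-0.15474); r₂ = λ·B[:,1] = (-0.03877,+0.98097,-0.19023)
r₃ = r₁×r₂ = (+0.15007,+0.19393,+0.96947); SVD([r₁ r₂ r₃]) → R = UVᵀ:
  R  [+0.98791 -0.03877 +0.15007]
  R  [+0.00904 +0.98097 +0.19393]
  R  [-0.15474 -0.19023 +0.96947]
t = (-0.26480, +0.15010, +1.11681) m
tr R = 2.938355; θ = arccos((tr R − 1)/2) = 0.248925 rad = 14.262°
axis k = ((R−Rᵀ)₃₂, (R−Rᵀ)₁₃, (R−Rᵀ)₂₁) / (2 sinθ) = (-0.779676, +0.618621, +0.097021)
rvec = θ·k = (-0.194081, +0.153990, +0.024151)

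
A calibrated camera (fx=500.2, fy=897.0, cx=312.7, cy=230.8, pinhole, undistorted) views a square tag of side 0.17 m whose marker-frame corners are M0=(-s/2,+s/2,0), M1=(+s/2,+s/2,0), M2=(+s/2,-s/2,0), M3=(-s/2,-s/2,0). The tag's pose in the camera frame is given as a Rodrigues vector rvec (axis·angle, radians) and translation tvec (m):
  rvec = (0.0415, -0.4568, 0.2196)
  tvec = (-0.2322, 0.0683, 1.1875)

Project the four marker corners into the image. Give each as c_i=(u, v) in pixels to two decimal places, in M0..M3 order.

c0=(171.16, 335.51) c1=(240.57, 354.12) c2=(255.89, 232.60) c3=(187.58, 206.09)

Intrinsics K: fx=500.2, fy=897.0, cx=312.7, cy=230.8
Marker side s = 0.17 m; corners in marker frame (Z=0):
  M0 = (-0.0850, +0.0850, 0)
  M1 = (+0.0850, +0.0850, 0)
  M2 = (+0.0850, -0.0850, 0)
  M3 = (-0.0850, -0.0850, 0)
rvec = (0.0415, -0.4568, 0.2196), |rvec| = θ = 0.50854 rad = 29.137°
Rodrigues: sinθ=0.48690, 1−cosθ=0.12654; R = I + sinθ·[k]× + (1−cosθ)·[k]×²:
    [+0.87430 -0.21953 -0.43290]
    [+0.20098 +0.97556 -0.08882]
    [+0.44182 -0.00935 +0.89705]
t = (-0.2322, 0.0683, 1.1875) m
M0: Pc = R·M0+t = (-0.32518, +0.13414, +1.14915); u = 500.2·(-0.32518)/1.14915 + 312.7 = 171.1581, v = 897.0·(+0.13414)/1.14915 + 230.8 = 335.5060
M1: Pc = R·M1+t = (-0.17654, +0.16831, +1.22426); u = 500.2·(-0.17654)/1.22426 + 312.7 = 240.5685, v = 897.0·(+0.16831)/1.22426 + 230.8 = 354.1157
M2: Pc = R·M2+t = (-0.13922, +0.00246, +1.22585); u = 500.2·(-0.13922)/1.22585 + 312.7 = 255.8904, v = 897.0·(+0.00246)/1.22585 + 230.8 = 232.6006
M3: Pc = R·M3+t = (-0.28786, -0.03171, +1.15074); u = 500.2·(-0.28786)/1.15074 + 312.7 = 187.5760, v = 897.0·(-0.03171)/1.15074 + 230.8 = 206.0853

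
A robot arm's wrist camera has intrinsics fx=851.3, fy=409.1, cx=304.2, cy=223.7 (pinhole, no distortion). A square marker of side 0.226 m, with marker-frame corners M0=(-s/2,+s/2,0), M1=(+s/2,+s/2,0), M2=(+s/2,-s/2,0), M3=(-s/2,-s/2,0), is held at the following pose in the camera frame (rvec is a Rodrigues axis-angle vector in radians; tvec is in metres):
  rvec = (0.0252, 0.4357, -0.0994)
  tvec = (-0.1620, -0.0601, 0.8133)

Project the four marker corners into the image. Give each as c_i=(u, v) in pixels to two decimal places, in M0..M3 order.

Intrinsics K: fx=851.3, fy=409.1, cx=304.2, cy=223.7
Marker side s = 0.226 m; corners in marker frame (Z=0):
  M0 = (-0.1130, +0.1130, 0)
  M1 = (+0.1130, +0.1130, 0)
  M2 = (+0.1130, -0.1130, 0)
  M3 = (-0.1130, -0.1130, 0)
rvec = (0.0252, 0.4357, -0.0994), |rvec| = θ = 0.44760 rad = 25.646°
Rodrigues: sinθ=0.43281, 1−cosθ=0.09851; R = I + sinθ·[k]× + (1−cosθ)·[k]×²:
    [+0.90180 +0.10151 +0.42006]
    [-0.09072 +0.99483 -0.04566]
    [-0.42253 +0.00307 +0.90634]
t = (-0.1620, -0.0601, 0.8133) m
M0: Pc = R·M0+t = (-0.25243, +0.06257, +0.86139); u = 851.3·(-0.25243)/0.86139 + 304.2 = 54.7254, v = 409.1·(+0.06257)/0.86139 + 223.7 = 253.4146
M1: Pc = R·M1+t = (-0.04863, +0.04206, +0.76590); u = 851.3·(-0.04863)/0.76590 + 304.2 = 250.1524, v = 409.1·(+0.04206)/0.76590 + 223.7 = 246.1686
M2: Pc = R·M2+t = (-0.07157, -0.18277, +0.76521); u = 851.3·(-0.07157)/0.76521 + 304.2 = 224.5803, v = 409.1·(-0.18277)/0.76521 + 223.7 = 125.9882
M3: Pc = R·M3+t = (-0.27537, -0.16226, +0.86070); u = 851.3·(-0.27537)/0.86070 + 304.2 = 31.8328, v = 409.1·(-0.16226)/0.86070 + 223.7 = 146.5736

c0=(54.73, 253.41) c1=(250.15, 246.17) c2=(224.58, 125.99) c3=(31.83, 146.57)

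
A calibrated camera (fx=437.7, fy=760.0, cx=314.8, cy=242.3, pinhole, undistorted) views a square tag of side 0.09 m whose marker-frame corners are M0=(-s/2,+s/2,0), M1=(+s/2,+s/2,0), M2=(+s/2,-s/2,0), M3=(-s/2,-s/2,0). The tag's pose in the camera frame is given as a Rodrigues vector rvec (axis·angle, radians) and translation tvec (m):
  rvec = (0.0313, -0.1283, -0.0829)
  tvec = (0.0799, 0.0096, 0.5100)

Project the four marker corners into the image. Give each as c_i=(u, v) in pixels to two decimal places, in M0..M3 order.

c0=(348.58, 329.77) c1=(423.10, 316.66) c2=(417.62, 184.60) c3=(342.49, 194.80)

Intrinsics K: fx=437.7, fy=760.0, cx=314.8, cy=242.3
Marker side s = 0.09 m; corners in marker frame (Z=0):
  M0 = (-0.0450, +0.0450, 0)
  M1 = (+0.0450, +0.0450, 0)
  M2 = (+0.0450, -0.0450, 0)
  M3 = (-0.0450, -0.0450, 0)
rvec = (0.0313, -0.1283, -0.0829), |rvec| = θ = 0.15593 rad = 8.934°
Rodrigues: sinθ=0.15530, 1−cosθ=0.01213; R = I + sinθ·[k]× + (1−cosθ)·[k]×²:
    [+0.98836 +0.08056 -0.12908]
    [-0.08457 +0.99608 -0.02587]
    [+0.12649 +0.03648 +0.99130]
t = (0.0799, 0.0096, 0.5100) m
M0: Pc = R·M0+t = (+0.03905, +0.05823, +0.50595); u = 437.7·(+0.03905)/0.50595 + 314.8 = 348.5817, v = 760.0·(+0.05823)/0.50595 + 242.3 = 329.7677
M1: Pc = R·M1+t = (+0.12800, +0.05062, +0.51733); u = 437.7·(+0.12800)/0.51733 + 314.8 = 423.0980, v = 760.0·(+0.05062)/0.51733 + 242.3 = 316.6616
M2: Pc = R·M2+t = (+0.12075, -0.03903, +0.51405); u = 437.7·(+0.12075)/0.51405 + 314.8 = 417.6161, v = 760.0·(-0.03903)/0.51405 + 242.3 = 184.5970
M3: Pc = R·M3+t = (+0.03180, -0.03142, +0.50267); u = 437.7·(+0.03180)/0.50267 + 314.8 = 342.4889, v = 760.0·(-0.03142)/0.50267 + 242.3 = 194.7978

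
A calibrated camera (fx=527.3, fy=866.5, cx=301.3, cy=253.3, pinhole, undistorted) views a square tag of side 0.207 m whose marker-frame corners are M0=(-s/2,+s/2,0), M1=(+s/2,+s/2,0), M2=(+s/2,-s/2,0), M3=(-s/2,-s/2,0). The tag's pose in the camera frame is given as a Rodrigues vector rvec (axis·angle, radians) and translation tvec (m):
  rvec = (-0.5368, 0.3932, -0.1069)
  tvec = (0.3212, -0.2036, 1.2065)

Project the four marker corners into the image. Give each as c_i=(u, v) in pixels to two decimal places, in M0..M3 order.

c0=(401.50, 184.53) c1=(497.56, 148.07) c2=(480.64, 31.98) c3=(393.43, 71.68)

Intrinsics K: fx=527.3, fy=866.5, cx=301.3, cy=253.3
Marker side s = 0.207 m; corners in marker frame (Z=0):
  M0 = (-0.1035, +0.1035, 0)
  M1 = (+0.1035, +0.1035, 0)
  M2 = (+0.1035, -0.1035, 0)
  M3 = (-0.1035, -0.1035, 0)
rvec = (-0.5368, 0.3932, -0.1069), |rvec| = θ = 0.67393 rad = 38.614°
Rodrigues: sinθ=0.62407, 1−cosθ=0.21863; R = I + sinθ·[k]× + (1−cosθ)·[k]×²:
    [+0.92008 -0.00261 +0.39173]
    [-0.20059 +0.85579 +0.47685]
    [-0.33648 -0.51731 +0.78687]
t = (0.3212, -0.2036, 1.2065) m
M0: Pc = R·M0+t = (+0.22570, -0.09426, +1.18778); u = 527.3·(+0.22570)/1.18778 + 301.3 = 401.4971, v = 866.5·(-0.09426)/1.18778 + 253.3 = 184.5333
M1: Pc = R·M1+t = (+0.41616, -0.13579, +1.11813); u = 527.3·(+0.41616)/1.11813 + 301.3 = 497.5559, v = 866.5·(-0.13579)/1.11813 + 253.3 = 148.0719
M2: Pc = R·M2+t = (+0.41670, -0.31294, +1.22522); u = 527.3·(+0.41670)/1.22522 + 301.3 = 480.6358, v = 866.5·(-0.31294)/1.22522 + 253.3 = 31.9849
M3: Pc = R·M3+t = (+0.22624, -0.27141, +1.29487); u = 527.3·(+0.22624)/1.29487 + 301.3 = 393.4310, v = 866.5·(-0.27141)/1.29487 + 253.3 = 71.6754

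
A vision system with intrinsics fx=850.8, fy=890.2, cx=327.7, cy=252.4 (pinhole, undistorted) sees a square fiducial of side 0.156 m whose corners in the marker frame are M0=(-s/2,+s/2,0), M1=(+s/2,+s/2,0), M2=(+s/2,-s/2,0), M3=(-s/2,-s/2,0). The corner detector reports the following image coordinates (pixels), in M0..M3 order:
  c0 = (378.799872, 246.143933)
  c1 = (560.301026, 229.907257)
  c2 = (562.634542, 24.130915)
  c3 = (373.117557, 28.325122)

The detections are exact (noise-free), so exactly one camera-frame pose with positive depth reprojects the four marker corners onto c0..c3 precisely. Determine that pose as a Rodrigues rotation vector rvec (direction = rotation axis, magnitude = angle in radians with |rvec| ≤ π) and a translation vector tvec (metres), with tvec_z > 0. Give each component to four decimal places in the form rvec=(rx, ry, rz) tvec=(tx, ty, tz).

Intrinsics K: fx=850.8, fy=890.2, cx=327.7, cy=252.4
Marker side s = 0.156 m; corners in marker frame (Z=0):
  M0 = (-0.0780, +0.0780, 0)
  M1 = (+0.0780, +0.0780, 0)
  M2 = (+0.0780, -0.0780, 0)
  M3 = (-0.0780, -0.0780, 0)
Detected image corners:
  c0 = (378.799872, 246.143933) px
  c1 = (560.301026, 229.907257) px
  c2 = (562.634542, 24.130915) px
  c3 = (373.117557, 28.325122) px
Planar DLT: solve 8×8 A·h = b for H (H[2,2]=1):
  H  [+1365.63237 +138.20602 +471.46352]
  H  [-16.40663 +1392.68670 +134.23612]
  H  [+0.37767 +0.27358 +1.00000]
B = K⁻¹H; ‖b₁‖=1.512932, ‖b₂‖=1.512932; λ = 2/(‖b₁‖+‖b₂‖) = 0.660968, sign → tz>0 ⇒ λ=+0.660968
r₁ = λ·B[:,0] = (+0.96478,-0.08296,+0.24963); r₂ = λ·B[:,1] = (+0.03772,+0.98279,+0.18083)
r₃ = r₁×r₂ = (-0.26033,-0.16504,+0.95131); SVD([r₁ r₂ r₃]) → R = UVᵀ:
  R  [+0.96478 +0.03772 -0.26033]
  R  [-0.08296 +0.98279 -0.16504]
  R  [+0.24963 +0.18083 +0.95131]
t = (+0.11169, -0.08774, +0.66097) m
tr R = 2.898881; θ = arccos((tr R − 1)/2) = 0.319348 rad = 18.297°
axis k = ((R−Rᵀ)₃₂, (R−Rᵀ)₁₃, (R−Rᵀ)₂₁) / (2 sinθ) = (+0.550837, -0.812181, -0.192199)
rvec = θ·k = (+0.175909, -0.259368, -0.061378)

rvec=(0.1759, -0.2594, -0.0614) tvec=(0.1117, -0.0877, 0.6610)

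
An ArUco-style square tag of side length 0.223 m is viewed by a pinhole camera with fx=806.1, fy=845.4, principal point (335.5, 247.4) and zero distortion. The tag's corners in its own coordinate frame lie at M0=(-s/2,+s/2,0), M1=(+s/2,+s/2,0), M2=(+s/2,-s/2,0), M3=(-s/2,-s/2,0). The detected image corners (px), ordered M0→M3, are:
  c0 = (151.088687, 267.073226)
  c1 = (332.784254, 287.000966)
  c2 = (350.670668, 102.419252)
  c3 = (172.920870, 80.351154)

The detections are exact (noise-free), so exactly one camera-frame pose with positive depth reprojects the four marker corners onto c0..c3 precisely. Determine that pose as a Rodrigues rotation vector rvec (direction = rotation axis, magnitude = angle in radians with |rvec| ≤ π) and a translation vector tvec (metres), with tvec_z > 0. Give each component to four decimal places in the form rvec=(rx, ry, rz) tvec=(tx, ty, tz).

rvec=(-0.0884, -0.0669, 0.1042) tvec=(-0.1028, -0.0757, 0.9991)

Intrinsics K: fx=806.1, fy=845.4, cx=335.5, cy=247.4
Marker side s = 0.223 m; corners in marker frame (Z=0):
  M0 = (-0.1115, +0.1115, 0)
  M1 = (+0.1115, +0.1115, 0)
  M2 = (+0.1115, -0.1115, 0)
  M3 = (-0.1115, -0.1115, 0)
Detected image corners:
  c0 = (151.088687, 267.073226) px
  c1 = (332.784254, 287.000966) px
  c2 = (350.670668, 102.419252) px
  c3 = (172.920870, 80.351154) px
Planar DLT: solve 8×8 A·h = b for H (H[2,2]=1):
  H  [+821.47144 -112.06346 +252.58933]
  H  [+105.64198 +815.61378 +183.33579]
  H  [+0.06206 -0.09159 +1.00000]
B = K⁻¹H; ‖b₁‖=1.000891, ‖b₂‖=1.000891; λ = 2/(‖b₁‖+‖b₂‖) = 0.999110, sign → tz>0 ⇒ λ=+0.999110
r₁ = λ·B[:,0] = (+0.99236,+0.10670,+0.06200); r₂ = λ·B[:,1] = (-0.10081,+0.99069,-0.09151)
r₃ = r₁×r₂ = (-0.07119,+0.08456,+0.99387); SVD([r₁ r₂ r₃]) → R = UVᵀ:
  R  [+0.99236 -0.10081 -0.07119]
  R  [+0.10670 +0.99069 +0.08456]
  R  [+0.06200 -0.09151 +0.99387]
t = (-0.10276, -0.07571, +0.99911) m
tr R = 2.976916; θ = arccos((tr R − 1)/2) = 0.152082 rad = 8.714°
axis k = ((R−Rᵀ)₃₂, (R−Rᵀ)₁₃, (R−Rᵀ)₂₁) / (2 sinθ) = (-0.581121, -0.439595, +0.684875)
rvec = θ·k = (-0.088378, -0.066855, +0.104157)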